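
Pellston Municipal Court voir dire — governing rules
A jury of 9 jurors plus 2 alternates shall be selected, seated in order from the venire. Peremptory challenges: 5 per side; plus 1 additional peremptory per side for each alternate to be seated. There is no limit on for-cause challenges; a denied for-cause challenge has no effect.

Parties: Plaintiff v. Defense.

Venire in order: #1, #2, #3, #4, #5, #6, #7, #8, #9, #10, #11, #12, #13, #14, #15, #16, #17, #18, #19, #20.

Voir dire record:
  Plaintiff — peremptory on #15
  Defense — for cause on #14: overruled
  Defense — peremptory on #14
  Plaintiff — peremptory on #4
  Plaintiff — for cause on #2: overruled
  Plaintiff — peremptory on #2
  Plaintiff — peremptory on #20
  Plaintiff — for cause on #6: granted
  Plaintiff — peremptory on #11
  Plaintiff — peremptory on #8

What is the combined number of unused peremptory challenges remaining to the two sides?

7

Plaintiff allotment: 5 base + 1 × 2 alternates = 7. Defense allotment: 5 base + 1 × 2 alternates = 7.
Plaintiff peremptories used: #15, #4, #2, #20, #11, #8 — 6 (for-cause on #2, #6 don't count).
Defense peremptories used: #14 — 1 (the for-cause on #14 doesn't count).
Remaining: (7 − 6) + (7 − 1) = 7.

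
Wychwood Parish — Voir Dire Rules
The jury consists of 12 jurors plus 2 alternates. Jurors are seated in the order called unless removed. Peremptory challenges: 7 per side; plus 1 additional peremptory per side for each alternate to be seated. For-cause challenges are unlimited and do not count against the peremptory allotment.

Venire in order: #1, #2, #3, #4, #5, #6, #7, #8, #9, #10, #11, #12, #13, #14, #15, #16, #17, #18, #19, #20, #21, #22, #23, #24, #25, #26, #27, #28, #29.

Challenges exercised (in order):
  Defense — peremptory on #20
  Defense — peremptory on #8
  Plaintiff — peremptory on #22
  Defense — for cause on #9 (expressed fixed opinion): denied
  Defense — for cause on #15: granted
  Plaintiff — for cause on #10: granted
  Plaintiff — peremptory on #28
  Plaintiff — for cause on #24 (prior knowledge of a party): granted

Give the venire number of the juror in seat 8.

Removed: #8, #10, #15, #20, #22, #24, #28. (#9 stays — for-cause denied.)
Seating in order: seats 1–12 → #1, #2, #3, #4, #5, #6, #7, #9, #11, #12, #13, #14; alternates → #16, #17.
So seat 8 is #9.

9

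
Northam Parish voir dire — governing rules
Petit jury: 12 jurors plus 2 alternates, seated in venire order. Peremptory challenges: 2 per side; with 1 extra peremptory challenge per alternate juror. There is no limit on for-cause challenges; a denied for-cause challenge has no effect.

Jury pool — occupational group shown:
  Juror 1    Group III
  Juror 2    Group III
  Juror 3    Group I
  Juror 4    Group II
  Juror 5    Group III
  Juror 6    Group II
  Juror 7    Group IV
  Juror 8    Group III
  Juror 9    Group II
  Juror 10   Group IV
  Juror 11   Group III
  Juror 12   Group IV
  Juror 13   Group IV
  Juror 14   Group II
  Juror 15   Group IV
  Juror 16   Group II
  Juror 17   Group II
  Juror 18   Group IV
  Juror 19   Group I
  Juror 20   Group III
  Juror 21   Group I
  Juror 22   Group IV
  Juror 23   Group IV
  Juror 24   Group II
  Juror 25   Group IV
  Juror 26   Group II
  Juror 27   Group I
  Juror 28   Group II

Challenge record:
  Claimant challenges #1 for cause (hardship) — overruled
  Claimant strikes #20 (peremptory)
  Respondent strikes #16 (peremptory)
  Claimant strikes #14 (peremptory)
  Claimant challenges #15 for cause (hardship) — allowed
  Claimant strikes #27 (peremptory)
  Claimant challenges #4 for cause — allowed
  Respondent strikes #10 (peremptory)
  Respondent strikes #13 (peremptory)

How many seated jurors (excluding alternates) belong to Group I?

1

Removed: #4, #10, #13, #14, #15, #16, #20, #27.
Seated jurors 1–12: #1, #2, #3, #5, #6, #7, #8, #9, #11, #12, #17, #18 (alternates #19, #21 not counted).
Of those, in Group I: #3 → 1.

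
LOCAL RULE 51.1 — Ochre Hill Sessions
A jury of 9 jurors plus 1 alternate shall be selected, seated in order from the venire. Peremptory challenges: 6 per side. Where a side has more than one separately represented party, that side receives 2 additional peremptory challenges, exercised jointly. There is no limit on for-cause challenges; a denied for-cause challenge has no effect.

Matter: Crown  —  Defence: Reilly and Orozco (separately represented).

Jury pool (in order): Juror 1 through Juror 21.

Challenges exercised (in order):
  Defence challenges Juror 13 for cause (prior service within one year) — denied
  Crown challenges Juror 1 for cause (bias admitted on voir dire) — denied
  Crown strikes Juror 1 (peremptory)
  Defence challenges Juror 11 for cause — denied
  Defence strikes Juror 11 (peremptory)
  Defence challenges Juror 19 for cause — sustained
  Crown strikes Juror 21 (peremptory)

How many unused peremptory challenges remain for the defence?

Defence allotment: 6 base + 2 multi-party = 8.
Defence peremptories used: #11 — 1 (for-cause on #13, #11, #19 don't count).
Remaining: 8 − 1 = 7.

7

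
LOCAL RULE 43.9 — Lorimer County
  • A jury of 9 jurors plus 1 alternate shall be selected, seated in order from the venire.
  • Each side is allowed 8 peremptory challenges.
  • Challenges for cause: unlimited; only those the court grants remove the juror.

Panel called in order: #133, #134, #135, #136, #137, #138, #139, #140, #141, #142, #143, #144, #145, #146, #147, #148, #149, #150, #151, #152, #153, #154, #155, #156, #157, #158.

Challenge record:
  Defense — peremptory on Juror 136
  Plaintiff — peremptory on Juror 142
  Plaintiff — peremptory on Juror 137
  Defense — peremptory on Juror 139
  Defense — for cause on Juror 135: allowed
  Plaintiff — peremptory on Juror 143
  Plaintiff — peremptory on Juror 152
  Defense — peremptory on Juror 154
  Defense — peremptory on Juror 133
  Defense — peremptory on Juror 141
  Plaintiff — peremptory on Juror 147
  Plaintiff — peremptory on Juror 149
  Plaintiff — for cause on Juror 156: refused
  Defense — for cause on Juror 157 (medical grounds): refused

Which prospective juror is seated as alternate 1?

Removed: #133, #135, #136, #137, #139, #141, #142, #143, #147, #149, #152, #154. (#156, #157 stay — for-cause denied.)
Seating in order: seats 1–9 → #134, #138, #140, #144, #145, #146, #148, #150, #151; alternates → #153.
So alternate 1 is #153.

153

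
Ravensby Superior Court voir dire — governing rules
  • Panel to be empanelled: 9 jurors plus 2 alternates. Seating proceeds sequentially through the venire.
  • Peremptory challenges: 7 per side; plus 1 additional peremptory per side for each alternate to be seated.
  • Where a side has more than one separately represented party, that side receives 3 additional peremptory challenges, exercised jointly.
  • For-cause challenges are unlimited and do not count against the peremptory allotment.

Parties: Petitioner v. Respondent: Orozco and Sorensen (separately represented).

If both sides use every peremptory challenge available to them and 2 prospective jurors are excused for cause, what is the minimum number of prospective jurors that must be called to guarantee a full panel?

Seats to fill: 9 + 2 alternates = 11.
Peremptories — Petitioner: 7 + 1×2 = 9; Respondent: 7 + 1×2 + 3 = 12; total 21.
For-cause removals: 2.
Minimum venire: 11 + 21 + 2 = 34.

34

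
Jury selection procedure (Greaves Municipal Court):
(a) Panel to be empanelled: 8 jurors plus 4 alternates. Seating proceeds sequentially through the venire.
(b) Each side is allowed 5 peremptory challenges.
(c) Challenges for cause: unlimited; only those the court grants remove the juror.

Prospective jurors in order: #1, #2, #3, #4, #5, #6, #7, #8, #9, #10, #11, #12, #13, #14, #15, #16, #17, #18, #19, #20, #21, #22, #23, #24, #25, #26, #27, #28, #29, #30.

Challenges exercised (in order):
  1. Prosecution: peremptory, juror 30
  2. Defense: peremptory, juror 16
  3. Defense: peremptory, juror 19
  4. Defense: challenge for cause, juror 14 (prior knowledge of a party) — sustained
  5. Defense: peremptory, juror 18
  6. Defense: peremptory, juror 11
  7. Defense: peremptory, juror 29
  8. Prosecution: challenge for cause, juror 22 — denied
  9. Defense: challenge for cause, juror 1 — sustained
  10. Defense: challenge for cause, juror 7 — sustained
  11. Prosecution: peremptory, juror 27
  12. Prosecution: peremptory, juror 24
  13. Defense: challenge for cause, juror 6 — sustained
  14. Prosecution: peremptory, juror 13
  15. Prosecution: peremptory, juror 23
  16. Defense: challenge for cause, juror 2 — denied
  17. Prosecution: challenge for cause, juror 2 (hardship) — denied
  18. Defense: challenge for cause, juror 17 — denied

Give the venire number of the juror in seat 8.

Removed: #1, #6, #7, #11, #13, #14, #16, #18, #19, #23, #24, #27, #29, #30. (#2, #17, #22 stay — for-cause denied.)
Seating in order: seats 1–8 → #2, #3, #4, #5, #8, #9, #10, #12; alternates → #15, #17, #20, #21.
So seat 8 is #12.

12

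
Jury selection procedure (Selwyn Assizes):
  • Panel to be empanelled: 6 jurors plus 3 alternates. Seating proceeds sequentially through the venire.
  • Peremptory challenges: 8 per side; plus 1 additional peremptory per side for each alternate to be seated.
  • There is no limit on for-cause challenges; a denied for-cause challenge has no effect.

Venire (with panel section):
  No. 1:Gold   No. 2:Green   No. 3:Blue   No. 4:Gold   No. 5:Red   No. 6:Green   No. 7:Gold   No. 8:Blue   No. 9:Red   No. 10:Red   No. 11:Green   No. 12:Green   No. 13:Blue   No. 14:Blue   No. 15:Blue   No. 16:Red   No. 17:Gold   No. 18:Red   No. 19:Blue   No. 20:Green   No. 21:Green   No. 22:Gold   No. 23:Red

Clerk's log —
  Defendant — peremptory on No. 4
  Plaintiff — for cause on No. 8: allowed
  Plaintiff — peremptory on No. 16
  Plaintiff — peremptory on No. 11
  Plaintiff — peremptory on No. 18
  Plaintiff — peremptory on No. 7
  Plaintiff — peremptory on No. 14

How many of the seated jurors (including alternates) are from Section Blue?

2

Removed: #4, #7, #8, #11, #14, #16, #18.
Seated (9 incl. alternates): #1, #2, #3, #5, #6, #9, #10, #12, #13.
Of those, in Section Blue: #3, #13 → 2.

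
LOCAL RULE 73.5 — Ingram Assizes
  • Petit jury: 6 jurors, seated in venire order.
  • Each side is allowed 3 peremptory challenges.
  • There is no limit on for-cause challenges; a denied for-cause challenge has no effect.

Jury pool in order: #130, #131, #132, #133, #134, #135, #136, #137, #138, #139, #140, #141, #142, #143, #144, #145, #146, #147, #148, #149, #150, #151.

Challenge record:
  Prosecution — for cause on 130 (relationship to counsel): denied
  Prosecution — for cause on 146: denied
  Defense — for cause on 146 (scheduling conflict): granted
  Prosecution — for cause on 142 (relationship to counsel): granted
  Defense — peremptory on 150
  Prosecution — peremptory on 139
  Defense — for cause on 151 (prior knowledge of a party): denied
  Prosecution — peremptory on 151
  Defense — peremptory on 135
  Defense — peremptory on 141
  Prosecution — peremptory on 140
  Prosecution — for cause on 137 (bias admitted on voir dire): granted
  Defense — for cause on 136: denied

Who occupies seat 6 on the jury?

136

Removed: #135, #137, #139, #140, #141, #142, #146, #150, #151. (#130, #136 stay — for-cause denied.)
Filling seats in venire order through position 6: #130, #131, #132, #133, #134, #136.
So seat 6 is #136.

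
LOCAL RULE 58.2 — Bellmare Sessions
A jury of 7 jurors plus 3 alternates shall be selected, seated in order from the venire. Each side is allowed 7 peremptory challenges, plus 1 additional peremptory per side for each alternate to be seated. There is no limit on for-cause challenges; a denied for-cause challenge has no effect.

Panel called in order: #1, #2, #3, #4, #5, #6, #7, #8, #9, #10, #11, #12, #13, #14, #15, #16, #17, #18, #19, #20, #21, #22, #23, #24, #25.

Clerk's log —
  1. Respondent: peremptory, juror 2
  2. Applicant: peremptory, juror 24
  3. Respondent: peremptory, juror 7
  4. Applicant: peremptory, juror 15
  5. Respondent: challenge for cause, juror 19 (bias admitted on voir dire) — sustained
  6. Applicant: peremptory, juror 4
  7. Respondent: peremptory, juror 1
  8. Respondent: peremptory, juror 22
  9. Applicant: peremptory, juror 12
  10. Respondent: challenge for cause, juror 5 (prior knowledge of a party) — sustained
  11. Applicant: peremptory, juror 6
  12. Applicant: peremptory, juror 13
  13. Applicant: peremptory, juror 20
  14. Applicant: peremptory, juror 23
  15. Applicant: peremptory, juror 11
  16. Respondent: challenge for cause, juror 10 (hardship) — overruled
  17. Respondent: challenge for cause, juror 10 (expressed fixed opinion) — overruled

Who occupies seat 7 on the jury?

Removed: #1, #2, #4, #5, #6, #7, #11, #12, #13, #15, #19, #20, #22, #23, #24. (#10 stays — for-cause denied.)
Seating in order: seats 1–7 → #3, #8, #9, #10, #14, #16, #17; alternates → #18, #21, #25.
So seat 7 is #17.

17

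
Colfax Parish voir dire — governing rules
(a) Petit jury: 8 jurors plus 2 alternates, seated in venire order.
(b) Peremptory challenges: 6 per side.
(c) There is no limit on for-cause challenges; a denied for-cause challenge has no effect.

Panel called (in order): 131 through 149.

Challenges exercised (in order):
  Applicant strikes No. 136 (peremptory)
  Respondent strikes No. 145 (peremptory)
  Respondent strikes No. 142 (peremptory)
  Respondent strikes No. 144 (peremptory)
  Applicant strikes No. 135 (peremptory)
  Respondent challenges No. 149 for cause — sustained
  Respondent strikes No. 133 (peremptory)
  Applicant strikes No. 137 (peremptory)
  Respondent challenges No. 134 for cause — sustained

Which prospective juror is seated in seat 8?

Removed: #133, #134, #135, #136, #137, #142, #144, #145, #149.
Seating in order: seats 1–8 → #131, #132, #138, #139, #140, #141, #143, #146; alternates → #147, #148.
So seat 8 is #146.

146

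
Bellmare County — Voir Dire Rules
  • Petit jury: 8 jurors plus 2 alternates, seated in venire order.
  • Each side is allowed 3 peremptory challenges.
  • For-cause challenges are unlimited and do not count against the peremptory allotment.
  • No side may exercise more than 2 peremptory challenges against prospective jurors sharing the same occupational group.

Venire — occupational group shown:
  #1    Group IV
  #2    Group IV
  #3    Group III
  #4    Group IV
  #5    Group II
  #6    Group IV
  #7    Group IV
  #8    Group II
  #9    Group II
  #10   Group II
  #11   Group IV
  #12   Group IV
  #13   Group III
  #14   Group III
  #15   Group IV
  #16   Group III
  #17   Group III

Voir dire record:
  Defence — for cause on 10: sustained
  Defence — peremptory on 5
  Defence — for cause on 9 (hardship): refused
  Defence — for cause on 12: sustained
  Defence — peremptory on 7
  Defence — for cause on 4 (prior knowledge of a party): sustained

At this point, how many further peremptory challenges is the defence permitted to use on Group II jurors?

Defence peremptories so far: #5, #7 — 2 of 3 used, 1 left overall.
Against Group II: #5 — 1 used; per-group cap 2 leaves 1.
Binding limit: min(1, 1) = 1.

1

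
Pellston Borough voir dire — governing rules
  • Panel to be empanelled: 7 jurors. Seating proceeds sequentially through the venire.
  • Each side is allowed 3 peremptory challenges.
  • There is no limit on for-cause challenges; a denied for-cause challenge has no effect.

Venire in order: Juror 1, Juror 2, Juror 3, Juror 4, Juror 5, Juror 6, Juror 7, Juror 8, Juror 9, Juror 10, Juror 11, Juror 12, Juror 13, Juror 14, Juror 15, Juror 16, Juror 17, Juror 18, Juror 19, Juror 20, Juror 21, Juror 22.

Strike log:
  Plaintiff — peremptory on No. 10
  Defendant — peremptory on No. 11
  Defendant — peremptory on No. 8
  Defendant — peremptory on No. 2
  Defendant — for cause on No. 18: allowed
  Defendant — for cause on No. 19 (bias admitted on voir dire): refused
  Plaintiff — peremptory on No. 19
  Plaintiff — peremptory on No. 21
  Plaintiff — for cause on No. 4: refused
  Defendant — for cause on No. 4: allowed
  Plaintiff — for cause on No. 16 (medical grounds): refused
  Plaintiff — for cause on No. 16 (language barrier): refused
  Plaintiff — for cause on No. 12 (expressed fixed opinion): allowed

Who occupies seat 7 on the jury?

Removed: #2, #4, #8, #10, #11, #12, #18, #19, #21. (#16 stays — for-cause denied.)
Seating in order: seats 1–7 → #1, #3, #5, #6, #7, #9, #13.
So seat 7 is #13.

13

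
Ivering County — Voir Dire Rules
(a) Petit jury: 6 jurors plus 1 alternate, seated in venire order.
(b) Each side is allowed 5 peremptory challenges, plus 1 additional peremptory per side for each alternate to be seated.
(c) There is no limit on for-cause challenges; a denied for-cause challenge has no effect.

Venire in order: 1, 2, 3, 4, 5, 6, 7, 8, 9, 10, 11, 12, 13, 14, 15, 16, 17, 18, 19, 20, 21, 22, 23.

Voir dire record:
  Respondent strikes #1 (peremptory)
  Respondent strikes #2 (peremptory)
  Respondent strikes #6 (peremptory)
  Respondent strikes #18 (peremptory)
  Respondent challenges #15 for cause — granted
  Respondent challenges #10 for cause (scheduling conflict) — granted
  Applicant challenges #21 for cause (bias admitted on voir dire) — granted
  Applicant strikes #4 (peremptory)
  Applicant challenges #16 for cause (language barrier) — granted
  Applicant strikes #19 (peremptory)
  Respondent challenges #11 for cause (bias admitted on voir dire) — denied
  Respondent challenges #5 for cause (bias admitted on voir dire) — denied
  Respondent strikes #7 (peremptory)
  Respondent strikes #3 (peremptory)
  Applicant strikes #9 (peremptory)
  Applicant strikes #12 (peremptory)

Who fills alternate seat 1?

Removed: #1, #2, #3, #4, #6, #7, #9, #10, #12, #15, #16, #18, #19, #21. (#5, #11 stay — for-cause denied.)
Seating in order: seats 1–6 → #5, #8, #11, #13, #14, #17; alternates → #20.
So alternate 1 is #20.

20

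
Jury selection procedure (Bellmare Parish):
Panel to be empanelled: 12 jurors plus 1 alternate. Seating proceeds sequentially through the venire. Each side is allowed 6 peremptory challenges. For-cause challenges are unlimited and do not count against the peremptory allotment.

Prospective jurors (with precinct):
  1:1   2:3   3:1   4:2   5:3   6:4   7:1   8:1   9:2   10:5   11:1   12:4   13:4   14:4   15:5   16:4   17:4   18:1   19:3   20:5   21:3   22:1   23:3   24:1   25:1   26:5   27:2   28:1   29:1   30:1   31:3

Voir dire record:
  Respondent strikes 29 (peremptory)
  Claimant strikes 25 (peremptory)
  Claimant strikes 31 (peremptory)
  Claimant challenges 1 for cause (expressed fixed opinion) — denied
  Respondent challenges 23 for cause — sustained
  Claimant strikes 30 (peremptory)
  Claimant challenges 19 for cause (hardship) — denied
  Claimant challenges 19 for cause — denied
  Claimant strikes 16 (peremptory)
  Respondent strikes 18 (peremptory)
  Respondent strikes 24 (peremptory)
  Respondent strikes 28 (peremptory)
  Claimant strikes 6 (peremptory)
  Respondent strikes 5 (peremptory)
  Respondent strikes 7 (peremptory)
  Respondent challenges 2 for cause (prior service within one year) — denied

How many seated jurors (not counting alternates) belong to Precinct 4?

Removed: #5, #6, #7, #16, #18, #23, #24, #25, #28, #29, #30, #31.
Seated jurors 1–12: #1, #2, #3, #4, #8, #9, #10, #11, #12, #13, #14, #15 (alternates #17 not counted).
Of those, in Precinct 4: #12, #13, #14 → 3.

3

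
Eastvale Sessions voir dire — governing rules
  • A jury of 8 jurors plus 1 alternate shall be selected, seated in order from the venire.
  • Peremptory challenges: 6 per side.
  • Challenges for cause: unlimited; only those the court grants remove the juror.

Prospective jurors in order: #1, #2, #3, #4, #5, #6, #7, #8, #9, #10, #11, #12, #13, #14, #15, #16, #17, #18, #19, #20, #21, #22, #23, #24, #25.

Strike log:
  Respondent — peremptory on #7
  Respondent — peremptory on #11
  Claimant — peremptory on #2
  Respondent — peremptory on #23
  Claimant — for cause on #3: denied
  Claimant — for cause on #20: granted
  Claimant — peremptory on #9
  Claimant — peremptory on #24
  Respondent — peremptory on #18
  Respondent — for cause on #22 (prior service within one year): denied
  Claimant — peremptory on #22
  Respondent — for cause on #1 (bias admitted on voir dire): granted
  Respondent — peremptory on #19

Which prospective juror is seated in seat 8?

Removed: #1, #2, #7, #9, #11, #18, #19, #20, #22, #23, #24. (#3 stays — for-cause denied.)
Seating in order: seats 1–8 → #3, #4, #5, #6, #8, #10, #12, #13; alternates → #14.
So seat 8 is #13.

13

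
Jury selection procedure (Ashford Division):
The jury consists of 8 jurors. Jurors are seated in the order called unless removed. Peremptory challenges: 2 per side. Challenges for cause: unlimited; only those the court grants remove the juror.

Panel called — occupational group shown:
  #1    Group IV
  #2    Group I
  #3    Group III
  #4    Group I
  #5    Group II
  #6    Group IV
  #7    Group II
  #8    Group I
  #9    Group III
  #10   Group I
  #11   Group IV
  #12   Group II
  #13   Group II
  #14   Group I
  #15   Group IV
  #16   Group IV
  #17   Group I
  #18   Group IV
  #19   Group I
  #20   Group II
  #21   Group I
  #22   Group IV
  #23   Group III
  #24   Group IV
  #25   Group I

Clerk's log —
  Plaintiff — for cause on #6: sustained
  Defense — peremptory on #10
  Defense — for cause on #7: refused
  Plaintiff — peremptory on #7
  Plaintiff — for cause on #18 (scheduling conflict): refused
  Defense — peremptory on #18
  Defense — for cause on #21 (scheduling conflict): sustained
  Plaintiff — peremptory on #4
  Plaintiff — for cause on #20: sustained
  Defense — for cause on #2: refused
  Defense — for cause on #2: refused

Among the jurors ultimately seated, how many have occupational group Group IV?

Removed: #4, #6, #7, #10, #18, #20, #21.
Seated jurors 1–8: #1, #2, #3, #5, #8, #9, #11, #12.
Of those, in Group IV: #1, #11 → 2.

2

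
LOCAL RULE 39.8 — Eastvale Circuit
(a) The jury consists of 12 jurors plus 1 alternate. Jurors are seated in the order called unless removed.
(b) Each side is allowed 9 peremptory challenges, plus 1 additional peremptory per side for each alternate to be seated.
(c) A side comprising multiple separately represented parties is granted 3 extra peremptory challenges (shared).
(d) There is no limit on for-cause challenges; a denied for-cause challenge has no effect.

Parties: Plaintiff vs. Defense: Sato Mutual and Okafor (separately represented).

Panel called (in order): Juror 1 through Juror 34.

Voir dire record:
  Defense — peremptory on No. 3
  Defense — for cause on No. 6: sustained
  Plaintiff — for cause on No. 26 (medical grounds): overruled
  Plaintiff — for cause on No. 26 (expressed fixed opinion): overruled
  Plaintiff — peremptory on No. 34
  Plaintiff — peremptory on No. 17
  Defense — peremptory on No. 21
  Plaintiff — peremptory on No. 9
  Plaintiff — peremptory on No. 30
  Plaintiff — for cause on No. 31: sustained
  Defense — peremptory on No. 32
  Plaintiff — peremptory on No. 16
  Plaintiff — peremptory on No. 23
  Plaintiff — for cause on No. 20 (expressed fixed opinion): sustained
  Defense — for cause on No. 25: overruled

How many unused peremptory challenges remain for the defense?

10

Defense allotment: 9 base + 1 × 1 alternate + 3 multi-party = 13.
Defense peremptories used: #3, #21, #32 — 3 (for-cause on #6, #25 don't count).
Remaining: 13 − 3 = 10.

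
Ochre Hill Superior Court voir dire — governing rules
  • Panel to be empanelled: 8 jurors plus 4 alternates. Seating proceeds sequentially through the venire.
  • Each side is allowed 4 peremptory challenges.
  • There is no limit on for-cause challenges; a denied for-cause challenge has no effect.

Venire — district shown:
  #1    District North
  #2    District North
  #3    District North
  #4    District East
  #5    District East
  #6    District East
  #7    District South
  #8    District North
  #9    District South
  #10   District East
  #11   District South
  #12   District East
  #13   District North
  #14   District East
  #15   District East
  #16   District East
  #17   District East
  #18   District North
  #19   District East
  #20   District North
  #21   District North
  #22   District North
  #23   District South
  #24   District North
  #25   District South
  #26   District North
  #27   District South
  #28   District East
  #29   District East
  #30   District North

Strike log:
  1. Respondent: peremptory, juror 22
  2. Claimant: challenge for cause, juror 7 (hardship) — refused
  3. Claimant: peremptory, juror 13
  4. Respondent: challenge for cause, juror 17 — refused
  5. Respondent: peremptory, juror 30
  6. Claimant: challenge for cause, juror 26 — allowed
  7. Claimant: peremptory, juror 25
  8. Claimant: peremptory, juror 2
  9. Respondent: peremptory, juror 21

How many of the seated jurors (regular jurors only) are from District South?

2

Removed: #2, #13, #21, #22, #25, #26, #30.
Seated jurors 1–8: #1, #3, #4, #5, #6, #7, #8, #9 (alternates #10, #11, #12, #14 not counted).
Of those, in District South: #7, #9 → 2.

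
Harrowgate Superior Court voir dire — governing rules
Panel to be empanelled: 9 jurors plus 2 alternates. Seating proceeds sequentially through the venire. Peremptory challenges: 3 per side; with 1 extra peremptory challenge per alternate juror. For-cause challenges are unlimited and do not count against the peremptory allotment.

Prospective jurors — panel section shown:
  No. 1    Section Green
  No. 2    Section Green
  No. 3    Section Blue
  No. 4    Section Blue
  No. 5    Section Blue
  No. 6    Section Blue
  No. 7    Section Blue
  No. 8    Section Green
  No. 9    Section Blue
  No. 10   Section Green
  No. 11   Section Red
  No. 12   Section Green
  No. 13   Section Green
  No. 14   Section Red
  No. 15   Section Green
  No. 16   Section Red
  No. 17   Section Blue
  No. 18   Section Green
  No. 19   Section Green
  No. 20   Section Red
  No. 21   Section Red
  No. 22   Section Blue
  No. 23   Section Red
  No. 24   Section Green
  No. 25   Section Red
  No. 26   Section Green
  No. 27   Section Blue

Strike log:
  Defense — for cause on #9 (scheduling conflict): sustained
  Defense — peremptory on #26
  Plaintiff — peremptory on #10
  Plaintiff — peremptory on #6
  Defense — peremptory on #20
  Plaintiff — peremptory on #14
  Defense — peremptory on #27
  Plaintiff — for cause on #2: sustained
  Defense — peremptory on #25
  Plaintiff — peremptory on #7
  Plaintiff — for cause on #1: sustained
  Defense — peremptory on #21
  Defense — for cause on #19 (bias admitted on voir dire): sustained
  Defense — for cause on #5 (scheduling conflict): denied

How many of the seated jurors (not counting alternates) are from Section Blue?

3

Removed: #1, #2, #6, #7, #9, #10, #14, #19, #20, #21, #25, #26, #27.
Seated jurors 1–9: #3, #4, #5, #8, #11, #12, #13, #15, #16 (alternates #17, #18 not counted).
Of those, in Section Blue: #3, #4, #5 → 3.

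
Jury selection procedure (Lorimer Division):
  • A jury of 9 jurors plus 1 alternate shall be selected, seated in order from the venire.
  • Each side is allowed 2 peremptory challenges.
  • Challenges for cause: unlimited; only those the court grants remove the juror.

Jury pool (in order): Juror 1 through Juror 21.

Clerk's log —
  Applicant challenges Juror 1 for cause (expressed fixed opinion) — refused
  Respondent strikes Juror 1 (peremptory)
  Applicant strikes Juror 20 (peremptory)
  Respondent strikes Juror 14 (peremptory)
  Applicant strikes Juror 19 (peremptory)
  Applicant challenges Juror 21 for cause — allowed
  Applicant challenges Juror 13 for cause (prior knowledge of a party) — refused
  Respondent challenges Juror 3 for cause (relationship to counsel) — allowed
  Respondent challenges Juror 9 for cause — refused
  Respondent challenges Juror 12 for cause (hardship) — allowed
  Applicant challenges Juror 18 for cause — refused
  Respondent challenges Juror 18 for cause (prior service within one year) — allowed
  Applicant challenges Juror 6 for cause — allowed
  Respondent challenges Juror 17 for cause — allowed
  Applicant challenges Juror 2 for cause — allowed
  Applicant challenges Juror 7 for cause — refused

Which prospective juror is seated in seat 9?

15

Removed: #1, #2, #3, #6, #12, #14, #17, #18, #19, #20, #21. (#7, #9, #13 stay — for-cause denied.)
Seating in order: seats 1–9 → #4, #5, #7, #8, #9, #10, #11, #13, #15; alternates → #16.
So seat 9 is #15.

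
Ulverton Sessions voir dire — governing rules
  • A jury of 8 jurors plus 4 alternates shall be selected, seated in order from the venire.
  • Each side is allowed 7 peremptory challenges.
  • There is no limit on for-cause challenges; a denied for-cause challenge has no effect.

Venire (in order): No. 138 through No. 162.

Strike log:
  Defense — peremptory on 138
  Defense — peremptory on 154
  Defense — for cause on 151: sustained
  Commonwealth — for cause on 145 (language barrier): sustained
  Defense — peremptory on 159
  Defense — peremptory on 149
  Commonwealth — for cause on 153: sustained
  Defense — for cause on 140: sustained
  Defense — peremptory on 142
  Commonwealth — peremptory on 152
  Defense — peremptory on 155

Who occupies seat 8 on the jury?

150

Removed: #138, #140, #142, #145, #149, #151, #152, #153, #154, #155, #159.
Seating in order: seats 1–8 → #139, #141, #143, #144, #146, #147, #148, #150; alternates → #156, #157, #158, #160.
So seat 8 is #150.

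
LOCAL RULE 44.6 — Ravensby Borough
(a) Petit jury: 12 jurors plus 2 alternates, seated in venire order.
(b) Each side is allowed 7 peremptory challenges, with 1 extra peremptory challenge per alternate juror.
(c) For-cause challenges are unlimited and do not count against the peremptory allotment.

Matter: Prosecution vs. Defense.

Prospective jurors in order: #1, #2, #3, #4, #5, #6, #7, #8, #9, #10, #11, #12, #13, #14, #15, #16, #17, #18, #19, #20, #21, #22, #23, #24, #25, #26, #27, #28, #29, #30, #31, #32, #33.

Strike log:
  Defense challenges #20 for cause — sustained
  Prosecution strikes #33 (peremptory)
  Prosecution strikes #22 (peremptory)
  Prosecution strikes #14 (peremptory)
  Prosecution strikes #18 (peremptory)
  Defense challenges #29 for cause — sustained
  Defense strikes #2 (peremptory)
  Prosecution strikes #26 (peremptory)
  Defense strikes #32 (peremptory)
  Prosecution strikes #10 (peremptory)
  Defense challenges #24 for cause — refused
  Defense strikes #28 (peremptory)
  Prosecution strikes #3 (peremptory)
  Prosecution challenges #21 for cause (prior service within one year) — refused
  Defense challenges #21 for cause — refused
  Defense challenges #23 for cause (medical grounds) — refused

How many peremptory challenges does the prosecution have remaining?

2

Prosecution allotment: 7 base + 1 × 2 alternates = 9.
Prosecution peremptories used: #33, #22, #14, #18, #26, #10, #3 — 7 (the for-cause on #21 doesn't count).
Remaining: 9 − 7 = 2.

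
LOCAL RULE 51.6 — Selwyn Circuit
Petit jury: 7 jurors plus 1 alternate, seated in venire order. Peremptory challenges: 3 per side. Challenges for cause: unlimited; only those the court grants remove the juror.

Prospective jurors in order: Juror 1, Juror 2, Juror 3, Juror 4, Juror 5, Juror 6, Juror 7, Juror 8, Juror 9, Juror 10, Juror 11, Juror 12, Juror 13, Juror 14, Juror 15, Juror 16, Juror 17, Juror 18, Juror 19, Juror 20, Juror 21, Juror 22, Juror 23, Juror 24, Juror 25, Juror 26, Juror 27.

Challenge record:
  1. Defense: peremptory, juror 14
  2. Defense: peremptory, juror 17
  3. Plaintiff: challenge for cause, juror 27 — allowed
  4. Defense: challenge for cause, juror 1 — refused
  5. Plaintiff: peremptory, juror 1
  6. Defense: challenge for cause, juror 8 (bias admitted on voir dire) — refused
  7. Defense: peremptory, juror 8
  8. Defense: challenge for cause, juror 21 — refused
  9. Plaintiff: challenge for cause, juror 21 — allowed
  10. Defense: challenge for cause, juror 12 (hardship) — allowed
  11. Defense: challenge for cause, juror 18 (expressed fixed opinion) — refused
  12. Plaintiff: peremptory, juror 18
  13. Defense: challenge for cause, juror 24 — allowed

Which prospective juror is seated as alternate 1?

10

Removed: #1, #8, #12, #14, #17, #18, #21, #24, #27.
Seating in order: seats 1–7 → #2, #3, #4, #5, #6, #7, #9; alternates → #10.
So alternate 1 is #10.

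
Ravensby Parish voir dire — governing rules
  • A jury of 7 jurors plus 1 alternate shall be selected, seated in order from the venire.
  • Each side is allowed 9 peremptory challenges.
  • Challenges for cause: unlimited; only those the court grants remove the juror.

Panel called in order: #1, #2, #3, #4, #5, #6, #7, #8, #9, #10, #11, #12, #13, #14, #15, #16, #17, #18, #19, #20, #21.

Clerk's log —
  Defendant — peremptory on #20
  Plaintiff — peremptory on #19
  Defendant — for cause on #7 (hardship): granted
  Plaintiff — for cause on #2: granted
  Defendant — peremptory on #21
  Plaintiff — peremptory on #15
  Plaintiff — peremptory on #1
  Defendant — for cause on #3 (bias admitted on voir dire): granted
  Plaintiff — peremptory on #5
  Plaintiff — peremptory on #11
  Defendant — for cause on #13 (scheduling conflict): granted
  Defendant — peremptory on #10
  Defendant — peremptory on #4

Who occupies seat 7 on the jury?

17

Removed: #1, #2, #3, #4, #5, #7, #10, #11, #13, #15, #19, #20, #21.
Filling seats in venire order through position 7: #6, #8, #9, #12, #14, #16, #17.
So seat 7 is #17.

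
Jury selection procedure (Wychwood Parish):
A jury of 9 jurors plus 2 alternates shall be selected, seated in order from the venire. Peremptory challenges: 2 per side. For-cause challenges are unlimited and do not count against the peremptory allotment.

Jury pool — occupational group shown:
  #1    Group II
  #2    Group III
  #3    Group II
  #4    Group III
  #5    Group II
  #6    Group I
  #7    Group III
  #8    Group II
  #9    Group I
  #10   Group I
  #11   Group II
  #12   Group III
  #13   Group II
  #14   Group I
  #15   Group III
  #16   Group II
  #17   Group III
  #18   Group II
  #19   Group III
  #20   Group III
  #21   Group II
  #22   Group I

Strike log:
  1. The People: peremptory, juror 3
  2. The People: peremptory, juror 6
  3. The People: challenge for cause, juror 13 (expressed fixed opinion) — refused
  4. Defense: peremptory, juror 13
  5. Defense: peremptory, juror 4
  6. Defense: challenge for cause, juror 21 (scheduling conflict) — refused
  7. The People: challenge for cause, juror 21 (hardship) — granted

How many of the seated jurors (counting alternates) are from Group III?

4

Removed: #3, #4, #6, #13, #21.
Seated (11 incl. alternates): #1, #2, #5, #7, #8, #9, #10, #11, #12, #14, #15.
Of those, in Group III: #2, #7, #12, #15 → 4.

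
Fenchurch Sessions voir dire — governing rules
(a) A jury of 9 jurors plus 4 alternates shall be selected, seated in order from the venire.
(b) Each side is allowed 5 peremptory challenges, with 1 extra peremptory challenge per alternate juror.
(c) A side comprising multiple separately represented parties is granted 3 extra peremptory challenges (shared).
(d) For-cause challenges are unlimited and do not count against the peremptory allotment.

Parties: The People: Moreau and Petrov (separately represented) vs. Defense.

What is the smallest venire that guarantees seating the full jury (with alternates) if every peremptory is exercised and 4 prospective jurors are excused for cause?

Seats to fill: 9 + 4 alternates = 13.
Peremptories — The People: 5 + 1×4 + 3 = 12; Defense: 5 + 1×4 = 9; total 21.
For-cause removals: 4.
Minimum venire: 13 + 21 + 4 = 38.

38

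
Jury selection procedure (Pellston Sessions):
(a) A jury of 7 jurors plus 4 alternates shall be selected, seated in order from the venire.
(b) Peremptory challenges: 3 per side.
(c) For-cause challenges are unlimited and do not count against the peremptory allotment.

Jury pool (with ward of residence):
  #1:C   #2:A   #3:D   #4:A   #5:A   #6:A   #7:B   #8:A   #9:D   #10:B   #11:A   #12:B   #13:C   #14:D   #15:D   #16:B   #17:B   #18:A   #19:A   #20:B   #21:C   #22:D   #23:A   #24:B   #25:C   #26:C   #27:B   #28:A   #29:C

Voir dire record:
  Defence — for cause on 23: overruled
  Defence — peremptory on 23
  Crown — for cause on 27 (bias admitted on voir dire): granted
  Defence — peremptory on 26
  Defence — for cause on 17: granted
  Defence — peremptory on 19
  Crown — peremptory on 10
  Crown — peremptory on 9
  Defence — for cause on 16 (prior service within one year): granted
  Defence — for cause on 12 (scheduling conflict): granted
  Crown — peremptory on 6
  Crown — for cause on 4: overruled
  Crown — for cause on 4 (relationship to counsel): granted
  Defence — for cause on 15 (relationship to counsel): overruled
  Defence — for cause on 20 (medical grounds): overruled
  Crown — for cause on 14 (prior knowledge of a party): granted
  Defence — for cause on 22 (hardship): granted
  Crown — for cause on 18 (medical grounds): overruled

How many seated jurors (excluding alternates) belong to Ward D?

1

Removed: #4, #6, #9, #10, #12, #14, #16, #17, #19, #22, #23, #26, #27.
Seated jurors 1–7: #1, #2, #3, #5, #7, #8, #11 (alternates #13, #15, #18, #20 not counted).
Of those, in Ward D: #3 → 1.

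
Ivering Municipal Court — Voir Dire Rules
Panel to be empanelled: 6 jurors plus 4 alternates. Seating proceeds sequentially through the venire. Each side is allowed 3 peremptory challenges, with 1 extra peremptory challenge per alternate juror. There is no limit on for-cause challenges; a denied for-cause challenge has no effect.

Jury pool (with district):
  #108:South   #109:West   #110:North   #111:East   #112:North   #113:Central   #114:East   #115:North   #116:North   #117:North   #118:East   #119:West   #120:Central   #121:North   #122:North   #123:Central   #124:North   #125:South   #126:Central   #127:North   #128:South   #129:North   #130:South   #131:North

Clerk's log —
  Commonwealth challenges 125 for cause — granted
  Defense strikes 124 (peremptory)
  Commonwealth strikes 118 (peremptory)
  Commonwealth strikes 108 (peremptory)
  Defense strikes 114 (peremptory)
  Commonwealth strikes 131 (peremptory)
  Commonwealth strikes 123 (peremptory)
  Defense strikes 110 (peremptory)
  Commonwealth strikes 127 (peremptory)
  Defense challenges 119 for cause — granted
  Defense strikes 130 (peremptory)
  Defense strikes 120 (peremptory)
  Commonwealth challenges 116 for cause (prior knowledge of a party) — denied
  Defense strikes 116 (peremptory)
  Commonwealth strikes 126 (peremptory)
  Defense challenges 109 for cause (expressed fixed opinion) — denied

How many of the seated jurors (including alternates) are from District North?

6

Removed: #108, #110, #114, #116, #118, #119, #120, #123, #124, #125, #126, #127, #130, #131.
Seated (10 incl. alternates): #109, #111, #112, #113, #115, #117, #121, #122, #128, #129.
Of those, in District North: #112, #115, #117, #121, #122, #129 → 6.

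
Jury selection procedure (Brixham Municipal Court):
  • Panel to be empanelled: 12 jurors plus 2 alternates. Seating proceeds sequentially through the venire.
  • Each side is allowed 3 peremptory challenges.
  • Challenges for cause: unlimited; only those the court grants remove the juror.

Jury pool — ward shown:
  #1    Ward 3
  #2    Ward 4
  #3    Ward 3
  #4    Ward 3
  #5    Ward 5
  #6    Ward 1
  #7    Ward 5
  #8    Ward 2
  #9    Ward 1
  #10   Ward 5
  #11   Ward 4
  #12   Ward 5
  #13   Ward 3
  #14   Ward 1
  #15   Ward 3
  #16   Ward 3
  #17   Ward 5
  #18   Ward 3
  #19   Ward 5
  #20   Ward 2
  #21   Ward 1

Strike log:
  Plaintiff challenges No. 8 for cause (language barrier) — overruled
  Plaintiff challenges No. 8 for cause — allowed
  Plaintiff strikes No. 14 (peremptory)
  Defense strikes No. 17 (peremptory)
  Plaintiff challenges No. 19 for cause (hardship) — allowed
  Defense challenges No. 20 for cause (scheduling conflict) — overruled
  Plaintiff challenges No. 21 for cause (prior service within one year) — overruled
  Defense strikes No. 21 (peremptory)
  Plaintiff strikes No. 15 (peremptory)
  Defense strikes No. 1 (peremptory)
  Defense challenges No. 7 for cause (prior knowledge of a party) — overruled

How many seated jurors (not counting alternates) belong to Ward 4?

2

Removed: #1, #8, #14, #15, #17, #19, #21.
Seated jurors 1–12: #2, #3, #4, #5, #6, #7, #9, #10, #11, #12, #13, #16 (alternates #18, #20 not counted).
Of those, in Ward 4: #2, #11 → 2.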